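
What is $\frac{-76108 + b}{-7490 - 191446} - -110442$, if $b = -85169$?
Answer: $\frac{7323683663}{66312} \approx 1.1044 \cdot 10^{5}$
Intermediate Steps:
$\frac{-76108 + b}{-7490 - 191446} - -110442 = \frac{-76108 - 85169}{-7490 - 191446} - -110442 = - \frac{161277}{-198936} + 110442 = \left(-161277\right) \left(- \frac{1}{198936}\right) + 110442 = \frac{53759}{66312} + 110442 = \frac{7323683663}{66312}$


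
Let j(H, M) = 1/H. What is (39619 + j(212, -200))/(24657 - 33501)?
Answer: -2799743/624976 ≈ -4.4798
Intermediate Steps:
(39619 + j(212, -200))/(24657 - 33501) = (39619 + 1/212)/(24657 - 33501) = (39619 + 1/212)/(-8844) = (8399229/212)*(-1/8844) = -2799743/624976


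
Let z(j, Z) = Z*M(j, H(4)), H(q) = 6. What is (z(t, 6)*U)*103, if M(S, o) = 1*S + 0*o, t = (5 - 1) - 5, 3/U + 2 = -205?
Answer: 206/23 ≈ 8.9565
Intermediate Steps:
U = -1/69 (U = 3/(-2 - 205) = 3/(-207) = 3*(-1/207) = -1/69 ≈ -0.014493)
t = -1 (t = 4 - 5 = -1)
M(S, o) = S (M(S, o) = S + 0 = S)
z(j, Z) = Z*j
(z(t, 6)*U)*103 = ((6*(-1))*(-1/69))*103 = -6*(-1/69)*103 = (2/23)*103 = 206/23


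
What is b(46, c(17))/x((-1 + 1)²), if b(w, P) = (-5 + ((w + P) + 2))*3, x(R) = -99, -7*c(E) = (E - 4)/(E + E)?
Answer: -3407/2618 ≈ -1.3014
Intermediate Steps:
c(E) = -(-4 + E)/(14*E) (c(E) = -(E - 4)/(7*(E + E)) = -(-4 + E)/(7*(2*E)) = -(-4 + E)*1/(2*E)/7 = -(-4 + E)/(14*E))
b(w, P) = -9 + 3*P + 3*w (b(w, P) = (-5 + ((P + w) + 2))*3 = (-5 + (2 + P + w))*3 = (-3 + P + w)*3 = -9 + 3*P + 3*w)
b(46, c(17))/x((-1 + 1)²) = (-9 + 3*((1/14)*(4 - 1*17)/17) + 3*46)/(-99) = (-9 + 3*((1/14)*(1/17)*(4 - 17)) + 138)*(-1/99) = (-9 + 3*((1/14)*(1/17)*(-13)) + 138)*(-1/99) = (-9 + 3*(-13/238) + 138)*(-1/99) = (-9 - 39/238 + 138)*(-1/99) = (30663/238)*(-1/99) = -3407/2618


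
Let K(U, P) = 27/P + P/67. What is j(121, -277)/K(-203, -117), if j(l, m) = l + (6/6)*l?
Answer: -105391/861 ≈ -122.41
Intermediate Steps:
K(U, P) = 27/P + P/67 (K(U, P) = 27/P + P*(1/67) = 27/P + P/67)
j(l, m) = 2*l (j(l, m) = l + (6*(1/6))*l = l + 1*l = l + l = 2*l)
j(121, -277)/K(-203, -117) = (2*121)/(27/(-117) + (1/67)*(-117)) = 242/(27*(-1/117) - 117/67) = 242/(-3/13 - 117/67) = 242/(-1722/871) = 242*(-871/1722) = -105391/861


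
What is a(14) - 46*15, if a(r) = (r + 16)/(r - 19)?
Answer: -696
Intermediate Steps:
a(r) = (16 + r)/(-19 + r)
a(14) - 46*15 = (16 + 14)/(-19 + 14) - 46*15 = 30/(-5) - 1*690 = -⅕*30 - 690 = -6 - 690 = -696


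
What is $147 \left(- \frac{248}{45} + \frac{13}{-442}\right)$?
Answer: $- \frac{415373}{510} \approx -814.46$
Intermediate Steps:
$147 \left(- \frac{248}{45} + \frac{13}{-442}\right) = 147 \left(\left(-248\right) \frac{1}{45} + 13 \left(- \frac{1}{442}\right)\right) = 147 \left(- \frac{248}{45} - \frac{1}{34}\right) = 147 \left(- \frac{8477}{1530}\right) = - \frac{415373}{510}$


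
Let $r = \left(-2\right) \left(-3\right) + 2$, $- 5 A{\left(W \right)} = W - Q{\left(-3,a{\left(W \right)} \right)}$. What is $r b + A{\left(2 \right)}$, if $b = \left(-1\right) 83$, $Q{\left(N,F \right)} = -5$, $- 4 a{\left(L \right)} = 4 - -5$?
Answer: $- \frac{3327}{5} \approx -665.4$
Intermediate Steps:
$a{\left(L \right)} = - \frac{9}{4}$ ($a{\left(L \right)} = - \frac{4 - -5}{4} = - \frac{4 + 5}{4} = \left(- \frac{1}{4}\right) 9 = - \frac{9}{4}$)
$A{\left(W \right)} = -1 - \frac{W}{5}$ ($A{\left(W \right)} = - \frac{W - -5}{5} = - \frac{W + 5}{5} = - \frac{5 + W}{5} = -1 - \frac{W}{5}$)
$r = 8$ ($r = 6 + 2 = 8$)
$b = -83$
$r b + A{\left(2 \right)} = 8 \left(-83\right) - \frac{7}{5} = -664 - \frac{7}{5} = - \frac{3327}{5}$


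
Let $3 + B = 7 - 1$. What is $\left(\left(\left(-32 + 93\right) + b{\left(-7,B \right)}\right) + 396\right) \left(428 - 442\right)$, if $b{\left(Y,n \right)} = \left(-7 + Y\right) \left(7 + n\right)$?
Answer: $-4438$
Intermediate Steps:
$B = 3$ ($B = -3 + \left(7 - 1\right) = -3 + 6 = 3$)
$\left(\left(\left(-32 + 93\right) + b{\left(-7,B \right)}\right) + 396\right) \left(428 - 442\right) = \left(\left(\left(-32 + 93\right) - 140\right) + 396\right) \left(428 - 442\right) = \left(\left(61 - 140\right) + 396\right) \left(-14\right) = \left(-79 + 396\right) \left(-14\right) = 317 \left(-14\right) = -4438$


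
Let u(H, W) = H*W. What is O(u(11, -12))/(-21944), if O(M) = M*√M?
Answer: 33*I*√33/2743 ≈ 0.069111*I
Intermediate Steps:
O(M) = M^(3/2)
O(u(11, -12))/(-21944) = (11*(-12))^(3/2)/(-21944) = (-132)^(3/2)*(-1/21944) = -264*I*√33*(-1/21944) = 33*I*√33/2743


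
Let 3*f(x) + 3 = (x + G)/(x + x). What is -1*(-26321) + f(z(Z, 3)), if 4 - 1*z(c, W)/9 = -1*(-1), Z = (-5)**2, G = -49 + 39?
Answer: 4263857/162 ≈ 26320.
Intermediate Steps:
G = -10
Z = 25
z(c, W) = 27 (z(c, W) = 36 - (-9)*(-1) = 36 - 9*1 = 36 - 9 = 27)
f(x) = -1 + (-10 + x)/(6*x) (f(x) = -1 + ((x - 10)/(x + x))/3 = -1 + ((-10 + x)/((2*x)))/3 = -1 + ((-10 + x)*(1/(2*x)))/3 = -1 + ((-10 + x)/(2*x))/3 = -1 + (-10 + x)/(6*x))
-1*(-26321) + f(z(Z, 3)) = -1*(-26321) + (5/6)*(-2 - 1*27)/27 = 26321 + (5/6)*(1/27)*(-2 - 27) = 26321 + (5/6)*(1/27)*(-29) = 26321 - 145/162 = 4263857/162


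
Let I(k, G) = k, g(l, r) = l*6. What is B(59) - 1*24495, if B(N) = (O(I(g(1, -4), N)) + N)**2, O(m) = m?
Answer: -20270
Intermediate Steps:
g(l, r) = 6*l
B(N) = (6 + N)**2 (B(N) = (6*1 + N)**2 = (6 + N)**2)
B(59) - 1*24495 = (6 + 59)**2 - 1*24495 = 65**2 - 24495 = 4225 - 24495 = -20270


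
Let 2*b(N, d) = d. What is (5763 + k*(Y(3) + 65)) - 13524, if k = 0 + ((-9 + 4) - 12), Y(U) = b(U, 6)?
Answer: -8917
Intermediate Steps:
b(N, d) = d/2
Y(U) = 3 (Y(U) = (½)*6 = 3)
k = -17 (k = 0 + (-5 - 12) = 0 - 17 = -17)
(5763 + k*(Y(3) + 65)) - 13524 = (5763 - 17*(3 + 65)) - 13524 = (5763 - 17*68) - 13524 = (5763 - 1156) - 13524 = 4607 - 13524 = -8917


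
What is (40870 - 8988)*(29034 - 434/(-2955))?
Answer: 2735345011328/2955 ≈ 9.2567e+8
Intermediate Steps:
(40870 - 8988)*(29034 - 434/(-2955)) = 31882*(29034 - 434*(-1/2955)) = 31882*(29034 + 434/2955) = 31882*(85795904/2955) = 2735345011328/2955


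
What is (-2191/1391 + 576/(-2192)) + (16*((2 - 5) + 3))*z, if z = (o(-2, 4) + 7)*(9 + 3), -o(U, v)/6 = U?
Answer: -350243/190567 ≈ -1.8379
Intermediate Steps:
o(U, v) = -6*U
z = 228 (z = (-6*(-2) + 7)*(9 + 3) = (12 + 7)*12 = 19*12 = 228)
(-2191/1391 + 576/(-2192)) + (16*((2 - 5) + 3))*z = (-2191/1391 + 576/(-2192)) + (16*((2 - 5) + 3))*228 = (-2191*1/1391 + 576*(-1/2192)) + (16*(-3 + 3))*228 = (-2191/1391 - 36/137) + (16*0)*228 = -350243/190567 + 0*228 = -350243/190567 + 0 = -350243/190567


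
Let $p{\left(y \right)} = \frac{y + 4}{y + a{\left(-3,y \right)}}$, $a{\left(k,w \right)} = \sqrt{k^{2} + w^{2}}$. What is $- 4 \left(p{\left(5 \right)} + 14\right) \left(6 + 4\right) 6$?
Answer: $-2160 - 240 \sqrt{34} \approx -3559.4$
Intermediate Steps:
$p{\left(y \right)} = \frac{4 + y}{y + \sqrt{9 + y^{2}}}$ ($p{\left(y \right)} = \frac{y + 4}{y + \sqrt{\left(-3\right)^{2} + y^{2}}} = \frac{4 + y}{y + \sqrt{9 + y^{2}}}$)
$- 4 \left(p{\left(5 \right)} + 14\right) \left(6 + 4\right) 6 = - 4 \left(\frac{4 + 5}{5 + \sqrt{9 + 5^{2}}} + 14\right) \left(6 + 4\right) 6 = - 4 \left(\frac{1}{5 + \sqrt{9 + 25}} \cdot 9 + 14\right) 10 \cdot 6 = - 4 \left(\frac{1}{5 + \sqrt{34}} \cdot 9 + 14\right) 60 = - 4 \left(\frac{9}{5 + \sqrt{34}} + 14\right) 60 = - 4 \left(14 + \frac{9}{5 + \sqrt{34}}\right) 60 = \left(-56 - \frac{36}{5 + \sqrt{34}}\right) 60 = -3360 - \frac{2160}{5 + \sqrt{34}}$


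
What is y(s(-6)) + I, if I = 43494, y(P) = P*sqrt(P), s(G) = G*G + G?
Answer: 43494 + 30*sqrt(30) ≈ 43658.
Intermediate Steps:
s(G) = G + G**2 (s(G) = G**2 + G = G + G**2)
y(P) = P**(3/2)
y(s(-6)) + I = (-6*(1 - 6))**(3/2) + 43494 = (-6*(-5))**(3/2) + 43494 = 30**(3/2) + 43494 = 30*sqrt(30) + 43494 = 43494 + 30*sqrt(30)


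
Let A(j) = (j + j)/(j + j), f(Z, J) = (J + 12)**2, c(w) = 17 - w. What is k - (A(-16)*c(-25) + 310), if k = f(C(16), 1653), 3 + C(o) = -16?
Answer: 2771873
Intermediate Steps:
C(o) = -19 (C(o) = -3 - 16 = -19)
f(Z, J) = (12 + J)**2
A(j) = 1 (A(j) = (2*j)/((2*j)) = (2*j)*(1/(2*j)) = 1)
k = 2772225 (k = (12 + 1653)**2 = 1665**2 = 2772225)
k - (A(-16)*c(-25) + 310) = 2772225 - (1*(17 - 1*(-25)) + 310) = 2772225 - (1*(17 + 25) + 310) = 2772225 - (1*42 + 310) = 2772225 - (42 + 310) = 2772225 - 1*352 = 2772225 - 352 = 2771873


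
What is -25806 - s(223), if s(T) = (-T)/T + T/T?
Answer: -25806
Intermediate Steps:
s(T) = 0 (s(T) = -1 + 1 = 0)
-25806 - s(223) = -25806 - 1*0 = -25806 + 0 = -25806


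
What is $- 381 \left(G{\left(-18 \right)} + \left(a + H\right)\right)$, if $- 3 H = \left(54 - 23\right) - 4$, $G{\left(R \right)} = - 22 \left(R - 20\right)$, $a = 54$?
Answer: $-335661$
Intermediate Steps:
$G{\left(R \right)} = 440 - 22 R$ ($G{\left(R \right)} = - 22 \left(-20 + R\right) = 440 - 22 R$)
$H = -9$ ($H = - \frac{\left(54 - 23\right) - 4}{3} = - \frac{31 - 4}{3} = \left(- \frac{1}{3}\right) 27 = -9$)
$- 381 \left(G{\left(-18 \right)} + \left(a + H\right)\right) = - 381 \left(\left(440 - -396\right) + \left(54 - 9\right)\right) = - 381 \left(\left(440 + 396\right) + 45\right) = - 381 \left(836 + 45\right) = \left(-381\right) 881 = -335661$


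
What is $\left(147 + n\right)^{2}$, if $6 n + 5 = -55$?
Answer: $18769$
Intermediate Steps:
$n = -10$ ($n = - \frac{5}{6} + \frac{1}{6} \left(-55\right) = - \frac{5}{6} - \frac{55}{6} = -10$)
$\left(147 + n\right)^{2} = \left(147 - 10\right)^{2} = 137^{2} = 18769$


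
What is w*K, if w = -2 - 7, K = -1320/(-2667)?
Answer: -3960/889 ≈ -4.4544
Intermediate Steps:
K = 440/889 (K = -1320*(-1/2667) = 440/889 ≈ 0.49494)
w = -9
w*K = -9*440/889 = -3960/889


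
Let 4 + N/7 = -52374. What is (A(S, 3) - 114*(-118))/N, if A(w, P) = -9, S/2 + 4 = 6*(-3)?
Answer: -13443/366646 ≈ -0.036665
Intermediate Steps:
S = -44 (S = -8 + 2*(6*(-3)) = -8 + 2*(-18) = -8 - 36 = -44)
N = -366646 (N = -28 + 7*(-52374) = -28 - 366618 = -366646)
(A(S, 3) - 114*(-118))/N = (-9 - 114*(-118))/(-366646) = (-9 + 13452)*(-1/366646) = 13443*(-1/366646) = -13443/366646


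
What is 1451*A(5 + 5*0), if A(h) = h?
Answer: 7255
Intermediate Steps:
1451*A(5 + 5*0) = 1451*(5 + 5*0) = 1451*(5 + 0) = 1451*5 = 7255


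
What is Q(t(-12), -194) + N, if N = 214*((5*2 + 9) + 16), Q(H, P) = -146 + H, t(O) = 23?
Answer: 7367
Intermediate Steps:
N = 7490 (N = 214*((10 + 9) + 16) = 214*(19 + 16) = 214*35 = 7490)
Q(t(-12), -194) + N = (-146 + 23) + 7490 = -123 + 7490 = 7367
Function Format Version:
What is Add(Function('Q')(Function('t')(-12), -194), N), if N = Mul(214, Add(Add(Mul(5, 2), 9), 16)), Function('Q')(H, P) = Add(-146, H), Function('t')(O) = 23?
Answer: 7367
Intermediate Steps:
N = 7490 (N = Mul(214, Add(Add(10, 9), 16)) = Mul(214, Add(19, 16)) = Mul(214, 35) = 7490)
Add(Function('Q')(Function('t')(-12), -194), N) = Add(Add(-146, 23), 7490) = Add(-123, 7490) = 7367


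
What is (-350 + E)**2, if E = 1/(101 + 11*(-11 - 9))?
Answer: 1734805801/14161 ≈ 1.2251e+5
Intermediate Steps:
E = -1/119 (E = 1/(101 + 11*(-20)) = 1/(101 - 220) = 1/(-119) = -1/119 ≈ -0.0084034)
(-350 + E)**2 = (-350 - 1/119)**2 = (-41651/119)**2 = 1734805801/14161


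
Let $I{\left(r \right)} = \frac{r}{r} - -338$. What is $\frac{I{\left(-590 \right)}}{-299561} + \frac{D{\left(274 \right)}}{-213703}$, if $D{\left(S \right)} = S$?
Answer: $- \frac{154525031}{64017084383} \approx -0.0024138$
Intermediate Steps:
$I{\left(r \right)} = 339$ ($I{\left(r \right)} = 1 + 338 = 339$)
$\frac{I{\left(-590 \right)}}{-299561} + \frac{D{\left(274 \right)}}{-213703} = \frac{339}{-299561} + \frac{274}{-213703} = 339 \left(- \frac{1}{299561}\right) + 274 \left(- \frac{1}{213703}\right) = - \frac{339}{299561} - \frac{274}{213703} = - \frac{154525031}{64017084383}$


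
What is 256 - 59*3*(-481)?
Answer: 85393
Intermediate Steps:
256 - 59*3*(-481) = 256 - 177*(-481) = 256 + 85137 = 85393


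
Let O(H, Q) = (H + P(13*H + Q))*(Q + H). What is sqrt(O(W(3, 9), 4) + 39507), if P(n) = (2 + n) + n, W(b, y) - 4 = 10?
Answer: sqrt(46491) ≈ 215.62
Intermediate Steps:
W(b, y) = 14 (W(b, y) = 4 + 10 = 14)
P(n) = 2 + 2*n
O(H, Q) = (H + Q)*(2 + 2*Q + 27*H) (O(H, Q) = (H + (2 + 2*(13*H + Q)))*(Q + H) = (H + (2 + 2*(Q + 13*H)))*(H + Q) = (H + (2 + (2*Q + 26*H)))*(H + Q) = (H + (2 + 2*Q + 26*H))*(H + Q) = (2 + 2*Q + 27*H)*(H + Q) = (H + Q)*(2 + 2*Q + 27*H))
sqrt(O(W(3, 9), 4) + 39507) = sqrt((2*14 + 2*4 + 2*4**2 + 27*14**2 + 29*14*4) + 39507) = sqrt((28 + 8 + 2*16 + 27*196 + 1624) + 39507) = sqrt((28 + 8 + 32 + 5292 + 1624) + 39507) = sqrt(6984 + 39507) = sqrt(46491)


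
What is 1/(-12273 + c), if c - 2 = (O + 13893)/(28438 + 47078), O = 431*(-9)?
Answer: -12586/154441137 ≈ -8.1494e-5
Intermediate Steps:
O = -3879
c = 26841/12586 (c = 2 + (-3879 + 13893)/(28438 + 47078) = 2 + 10014/75516 = 2 + 10014*(1/75516) = 2 + 1669/12586 = 26841/12586 ≈ 2.1326)
1/(-12273 + c) = 1/(-12273 + 26841/12586) = 1/(-154441137/12586) = -12586/154441137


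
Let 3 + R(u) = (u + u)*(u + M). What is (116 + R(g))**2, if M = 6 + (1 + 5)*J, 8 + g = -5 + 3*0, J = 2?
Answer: 289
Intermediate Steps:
g = -13 (g = -8 + (-5 + 3*0) = -8 + (-5 + 0) = -8 - 5 = -13)
M = 18 (M = 6 + (1 + 5)*2 = 6 + 6*2 = 6 + 12 = 18)
R(u) = -3 + 2*u*(18 + u) (R(u) = -3 + (u + u)*(u + 18) = -3 + (2*u)*(18 + u) = -3 + 2*u*(18 + u))
(116 + R(g))**2 = (116 + (-3 + 2*(-13)**2 + 36*(-13)))**2 = (116 + (-3 + 2*169 - 468))**2 = (116 + (-3 + 338 - 468))**2 = (116 - 133)**2 = (-17)**2 = 289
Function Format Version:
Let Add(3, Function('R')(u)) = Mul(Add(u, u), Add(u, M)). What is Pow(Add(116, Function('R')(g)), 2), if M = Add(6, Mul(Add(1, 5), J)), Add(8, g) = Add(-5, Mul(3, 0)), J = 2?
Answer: 289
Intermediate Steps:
g = -13 (g = Add(-8, Add(-5, Mul(3, 0))) = Add(-8, Add(-5, 0)) = Add(-8, -5) = -13)
M = 18 (M = Add(6, Mul(Add(1, 5), 2)) = Add(6, Mul(6, 2)) = Add(6, 12) = 18)
Function('R')(u) = Add(-3, Mul(2, u, Add(18, u))) (Function('R')(u) = Add(-3, Mul(Add(u, u), Add(u, 18))) = Add(-3, Mul(Mul(2, u), Add(18, u))) = Add(-3, Mul(2, u, Add(18, u))))
Pow(Add(116, Function('R')(g)), 2) = Pow(Add(116, Add(-3, Mul(2, Pow(-13, 2)), Mul(36, -13))), 2) = Pow(Add(116, Add(-3, Mul(2, 169), -468)), 2) = Pow(Add(116, Add(-3, 338, -468)), 2) = Pow(Add(116, -133), 2) = Pow(-17, 2) = 289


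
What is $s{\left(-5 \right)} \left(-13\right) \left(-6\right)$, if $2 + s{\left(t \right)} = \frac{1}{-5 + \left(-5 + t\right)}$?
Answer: $- \frac{806}{5} \approx -161.2$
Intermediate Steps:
$s{\left(t \right)} = -2 + \frac{1}{-10 + t}$ ($s{\left(t \right)} = -2 + \frac{1}{-5 + \left(-5 + t\right)} = -2 + \frac{1}{-10 + t}$)
$s{\left(-5 \right)} \left(-13\right) \left(-6\right) = \frac{21 - -10}{-10 - 5} \left(-13\right) \left(-6\right) = \frac{21 + 10}{-15} \left(-13\right) \left(-6\right) = \left(- \frac{1}{15}\right) 31 \left(-13\right) \left(-6\right) = \left(- \frac{31}{15}\right) \left(-13\right) \left(-6\right) = \frac{403}{15} \left(-6\right) = - \frac{806}{5}$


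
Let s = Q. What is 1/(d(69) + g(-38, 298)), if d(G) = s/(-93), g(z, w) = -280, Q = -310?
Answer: -3/830 ≈ -0.0036145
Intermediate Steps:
s = -310
d(G) = 10/3 (d(G) = -310/(-93) = -310*(-1/93) = 10/3)
1/(d(69) + g(-38, 298)) = 1/(10/3 - 280) = 1/(-830/3) = -3/830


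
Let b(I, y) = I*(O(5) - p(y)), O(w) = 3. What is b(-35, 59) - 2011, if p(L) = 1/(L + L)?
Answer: -249653/118 ≈ -2115.7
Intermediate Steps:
p(L) = 1/(2*L)
b(I, y) = I*(3 - 1/(2*y))
b(-35, 59) - 2011 = (3*(-35) - ½*(-35)/59) - 2011 = (-105 - ½*(-35)*1/59) - 2011 = (-105 + 35/118) - 2011 = -12355/118 - 2011 = -249653/118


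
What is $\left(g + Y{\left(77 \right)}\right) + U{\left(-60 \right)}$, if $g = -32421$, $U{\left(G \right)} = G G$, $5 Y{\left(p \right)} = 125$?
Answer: $-28796$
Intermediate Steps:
$Y{\left(p \right)} = 25$ ($Y{\left(p \right)} = \frac{1}{5} \cdot 125 = 25$)
$U{\left(G \right)} = G^{2}$
$\left(g + Y{\left(77 \right)}\right) + U{\left(-60 \right)} = \left(-32421 + 25\right) + \left(-60\right)^{2} = -32396 + 3600 = -28796$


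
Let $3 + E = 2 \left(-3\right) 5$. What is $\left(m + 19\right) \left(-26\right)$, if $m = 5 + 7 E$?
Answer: $5382$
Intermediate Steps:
$E = -33$ ($E = -3 + 2 \left(-3\right) 5 = -3 - 30 = -33$)
$m = -226$ ($m = 5 + 7 \left(-33\right) = 5 - 231 = -226$)
$\left(m + 19\right) \left(-26\right) = \left(-226 + 19\right) \left(-26\right) = \left(-207\right) \left(-26\right) = 5382$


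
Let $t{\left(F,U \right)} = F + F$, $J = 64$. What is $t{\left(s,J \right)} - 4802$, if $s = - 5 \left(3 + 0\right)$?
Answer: $-4832$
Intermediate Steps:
$s = -15$ ($s = \left(-5\right) 3 = -15$)
$t{\left(F,U \right)} = 2 F$
$t{\left(s,J \right)} - 4802 = 2 \left(-15\right) - 4802 = -30 - 4802 = -4832$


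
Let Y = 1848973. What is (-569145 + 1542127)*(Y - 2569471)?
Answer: -701031585036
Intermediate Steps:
(-569145 + 1542127)*(Y - 2569471) = (-569145 + 1542127)*(1848973 - 2569471) = 972982*(-720498) = -701031585036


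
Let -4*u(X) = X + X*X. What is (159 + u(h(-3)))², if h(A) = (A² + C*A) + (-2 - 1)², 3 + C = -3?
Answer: 30276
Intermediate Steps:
C = -6 (C = -3 - 3 = -6)
h(A) = 9 + A² - 6*A (h(A) = (A² - 6*A) + (-2 - 1)² = (A² - 6*A) + (-3)² = (A² - 6*A) + 9 = 9 + A² - 6*A)
u(X) = -X/4 - X²/4 (u(X) = -(X + X*X)/4 = -(X + X²)/4 = -X/4 - X²/4)
(159 + u(h(-3)))² = (159 - (9 + (-3)² - 6*(-3))*(1 + (9 + (-3)² - 6*(-3)))/4)² = (159 - (9 + 9 + 18)*(1 + (9 + 9 + 18))/4)² = (159 - ¼*36*(1 + 36))² = (159 - ¼*36*37)² = (159 - 333)² = (-174)² = 30276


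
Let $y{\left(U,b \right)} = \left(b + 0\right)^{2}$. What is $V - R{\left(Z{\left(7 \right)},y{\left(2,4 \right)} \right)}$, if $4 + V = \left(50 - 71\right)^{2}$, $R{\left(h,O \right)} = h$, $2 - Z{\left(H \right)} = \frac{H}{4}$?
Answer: $\frac{1747}{4} \approx 436.75$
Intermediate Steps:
$y{\left(U,b \right)} = b^{2}$
$Z{\left(H \right)} = 2 - \frac{H}{4}$
$V = 437$ ($V = -4 + \left(50 - 71\right)^{2} = -4 + \left(-21\right)^{2} = -4 + 441 = 437$)
$V - R{\left(Z{\left(7 \right)},y{\left(2,4 \right)} \right)} = 437 - \left(2 - \frac{7}{4}\right) = 437 - \frac{1}{4} = \frac{1747}{4}$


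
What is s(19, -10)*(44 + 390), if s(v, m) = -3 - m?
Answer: 3038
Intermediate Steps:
s(19, -10)*(44 + 390) = (-3 - 1*(-10))*(44 + 390) = (-3 + 10)*434 = 7*434 = 3038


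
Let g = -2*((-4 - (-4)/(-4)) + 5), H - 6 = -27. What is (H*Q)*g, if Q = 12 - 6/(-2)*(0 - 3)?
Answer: 0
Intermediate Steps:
H = -21 (H = 6 - 27 = -21)
Q = 3 (Q = 12 - 6*(-½)*(-3) = 12 - (-3)*(-3) = 12 - 1*9 = 12 - 9 = 3)
g = 0 (g = -2*((-4 - (-4)*(-1)/4) + 5) = -2*((-4 - 1*1) + 5) = -2*((-4 - 1) + 5) = -2*(-5 + 5) = -2*0 = 0)
(H*Q)*g = -21*3*0 = -63*0 = 0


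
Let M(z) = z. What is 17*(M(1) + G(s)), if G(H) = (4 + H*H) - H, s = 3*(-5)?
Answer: 4165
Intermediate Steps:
s = -15
G(H) = 4 + H**2 - H (G(H) = (4 + H**2) - H = 4 + H**2 - H)
17*(M(1) + G(s)) = 17*(1 + (4 + (-15)**2 - 1*(-15))) = 17*(1 + (4 + 225 + 15)) = 17*(1 + 244) = 17*245 = 4165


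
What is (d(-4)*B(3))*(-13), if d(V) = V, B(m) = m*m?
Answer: 468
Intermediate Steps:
B(m) = m²
(d(-4)*B(3))*(-13) = -4*3²*(-13) = -4*9*(-13) = -36*(-13) = 468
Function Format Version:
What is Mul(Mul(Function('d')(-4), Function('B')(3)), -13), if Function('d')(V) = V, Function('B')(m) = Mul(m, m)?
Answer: 468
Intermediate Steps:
Function('B')(m) = Pow(m, 2)
Mul(Mul(Function('d')(-4), Function('B')(3)), -13) = Mul(Mul(-4, Pow(3, 2)), -13) = Mul(Mul(-4, 9), -13) = Mul(-36, -13) = 468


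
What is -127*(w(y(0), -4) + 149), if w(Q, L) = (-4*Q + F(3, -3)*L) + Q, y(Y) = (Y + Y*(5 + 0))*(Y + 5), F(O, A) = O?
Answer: -17399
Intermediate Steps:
y(Y) = 6*Y*(5 + Y) (y(Y) = (Y + Y*5)*(5 + Y) = (Y + 5*Y)*(5 + Y) = (6*Y)*(5 + Y) = 6*Y*(5 + Y))
w(Q, L) = -3*Q + 3*L (w(Q, L) = (-4*Q + 3*L) + Q = -3*Q + 3*L)
-127*(w(y(0), -4) + 149) = -127*((-18*0*(5 + 0) + 3*(-4)) + 149) = -127*((-18*0*5 - 12) + 149) = -127*((-3*0 - 12) + 149) = -127*((0 - 12) + 149) = -127*(-12 + 149) = -127*137 = -17399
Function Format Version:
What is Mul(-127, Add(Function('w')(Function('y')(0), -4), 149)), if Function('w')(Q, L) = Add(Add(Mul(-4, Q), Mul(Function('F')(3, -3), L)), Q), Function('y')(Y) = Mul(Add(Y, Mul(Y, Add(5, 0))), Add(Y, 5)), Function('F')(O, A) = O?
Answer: -17399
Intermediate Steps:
Function('y')(Y) = Mul(6, Y, Add(5, Y)) (Function('y')(Y) = Mul(Add(Y, Mul(Y, 5)), Add(5, Y)) = Mul(Add(Y, Mul(5, Y)), Add(5, Y)) = Mul(Mul(6, Y), Add(5, Y)) = Mul(6, Y, Add(5, Y)))
Function('w')(Q, L) = Add(Mul(-3, Q), Mul(3, L)) (Function('w')(Q, L) = Add(Add(Mul(-4, Q), Mul(3, L)), Q) = Add(Mul(-3, Q), Mul(3, L)))
Mul(-127, Add(Function('w')(Function('y')(0), -4), 149)) = Mul(-127, Add(Add(Mul(-3, Mul(6, 0, Add(5, 0))), Mul(3, -4)), 149)) = Mul(-127, Add(Add(Mul(-3, Mul(6, 0, 5)), -12), 149)) = Mul(-127, Add(Add(Mul(-3, 0), -12), 149)) = Mul(-127, Add(Add(0, -12), 149)) = Mul(-127, Add(-12, 149)) = Mul(-127, 137) = -17399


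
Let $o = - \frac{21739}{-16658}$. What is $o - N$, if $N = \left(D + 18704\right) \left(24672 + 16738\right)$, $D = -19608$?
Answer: $\frac{623586254859}{16658} \approx 3.7435 \cdot 10^{7}$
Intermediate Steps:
$o = \frac{21739}{16658}$ ($o = \left(-21739\right) \left(- \frac{1}{16658}\right) = \frac{21739}{16658} \approx 1.305$)
$N = -37434640$ ($N = \left(-19608 + 18704\right) \left(24672 + 16738\right) = \left(-904\right) 41410 = -37434640$)
$o - N = \frac{21739}{16658} - -37434640 = \frac{21739}{16658} + 37434640 = \frac{623586254859}{16658}$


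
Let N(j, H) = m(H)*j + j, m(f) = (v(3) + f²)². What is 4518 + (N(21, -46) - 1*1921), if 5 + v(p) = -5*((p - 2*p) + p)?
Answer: 93585359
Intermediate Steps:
v(p) = -5 (v(p) = -5 - 5*((p - 2*p) + p) = -5 - 5*(-p + p) = -5 - 5*0 = -5 + 0 = -5)
m(f) = (-5 + f²)²
N(j, H) = j + j*(-5 + H²)² (N(j, H) = (-5 + H²)²*j + j = j*(-5 + H²)² + j = j + j*(-5 + H²)²)
4518 + (N(21, -46) - 1*1921) = 4518 + (21*(1 + (-5 + (-46)²)²) - 1*1921) = 4518 + (21*(1 + (-5 + 2116)²) - 1921) = 4518 + (21*(1 + 2111²) - 1921) = 4518 + (21*(1 + 4456321) - 1921) = 4518 + (21*4456322 - 1921) = 4518 + (93582762 - 1921) = 4518 + 93580841 = 93585359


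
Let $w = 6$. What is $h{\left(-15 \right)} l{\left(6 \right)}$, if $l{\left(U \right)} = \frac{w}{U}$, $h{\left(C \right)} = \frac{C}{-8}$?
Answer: $\frac{15}{8} \approx 1.875$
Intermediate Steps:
$h{\left(C \right)} = - \frac{C}{8}$ ($h{\left(C \right)} = C \left(- \frac{1}{8}\right) = - \frac{C}{8}$)
$l{\left(U \right)} = \frac{6}{U}$
$h{\left(-15 \right)} l{\left(6 \right)} = \left(- \frac{1}{8}\right) \left(-15\right) \frac{6}{6} = \frac{15 \cdot 6 \cdot \frac{1}{6}}{8} = \frac{15}{8} \cdot 1 = \frac{15}{8}$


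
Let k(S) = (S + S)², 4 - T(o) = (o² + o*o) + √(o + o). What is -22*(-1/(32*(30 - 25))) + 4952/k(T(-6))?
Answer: (-37443*I + 748*√3)/(80*(-1153*I + 68*√3)) ≈ 0.40316 - 0.027137*I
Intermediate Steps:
T(o) = 4 - 2*o² - √2*√o (T(o) = 4 - ((o² + o*o) + √(o + o)) = 4 - ((o² + o²) + √(2*o)) = 4 - (2*o² + √2*√o) = 4 + (-2*o² - √2*√o) = 4 - 2*o² - √2*√o)
k(S) = 4*S² (k(S) = (2*S)² = 4*S²)
-22*(-1/(32*(30 - 25))) + 4952/k(T(-6)) = -22*(-1/(32*(30 - 25))) + 4952/((4*(4 - 2*(-6)² - √2*√(-6))²)) = -22/(5*(-32)) + 4952/((4*(4 - 2*36 - √2*I*√6)²)) = -22/(-160) + 4952/((4*(4 - 72 - 2*I*√3)²)) = -22*(-1/160) + 4952/((4*(-68 - 2*I*√3)²)) = 11/80 + 4952*(1/(4*(-68 - 2*I*√3)²)) = 11/80 + 1238/(-68 - 2*I*√3)²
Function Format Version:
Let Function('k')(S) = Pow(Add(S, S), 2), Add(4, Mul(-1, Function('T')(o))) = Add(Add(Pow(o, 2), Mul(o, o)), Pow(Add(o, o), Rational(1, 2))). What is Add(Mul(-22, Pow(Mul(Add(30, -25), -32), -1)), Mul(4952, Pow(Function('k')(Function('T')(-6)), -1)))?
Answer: Mul(Rational(1, 80), Pow(Add(Mul(-1153, I), Mul(68, Pow(3, Rational(1, 2)))), -1), Add(Mul(-37443, I), Mul(748, Pow(3, Rational(1, 2))))) ≈ Add(0.40316, Mul(-0.027137, I))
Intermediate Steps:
Function('T')(o) = Add(4, Mul(-2, Pow(o, 2)), Mul(-1, Pow(2, Rational(1, 2)), Pow(o, Rational(1, 2)))) (Function('T')(o) = Add(4, Mul(-1, Add(Add(Pow(o, 2), Mul(o, o)), Pow(Add(o, o), Rational(1, 2))))) = Add(4, Mul(-1, Add(Add(Pow(o, 2), Pow(o, 2)), Pow(Mul(2, o), Rational(1, 2))))) = Add(4, Mul(-1, Add(Mul(2, Pow(o, 2)), Mul(Pow(2, Rational(1, 2)), Pow(o, Rational(1, 2)))))) = Add(4, Add(Mul(-2, Pow(o, 2)), Mul(-1, Pow(2, Rational(1, 2)), Pow(o, Rational(1, 2))))) = Add(4, Mul(-2, Pow(o, 2)), Mul(-1, Pow(2, Rational(1, 2)), Pow(o, Rational(1, 2)))))
Function('k')(S) = Mul(4, Pow(S, 2)) (Function('k')(S) = Pow(Mul(2, S), 2) = Mul(4, Pow(S, 2)))
Add(Mul(-22, Pow(Mul(Add(30, -25), -32), -1)), Mul(4952, Pow(Function('k')(Function('T')(-6)), -1))) = Add(Mul(-22, Pow(Mul(Add(30, -25), -32), -1)), Mul(4952, Pow(Mul(4, Pow(Add(4, Mul(-2, Pow(-6, 2)), Mul(-1, Pow(2, Rational(1, 2)), Pow(-6, Rational(1, 2)))), 2)), -1))) = Add(Mul(-22, Pow(Mul(5, -32), -1)), Mul(4952, Pow(Mul(4, Pow(Add(4, Mul(-2, 36), Mul(-1, Pow(2, Rational(1, 2)), Mul(I, Pow(6, Rational(1, 2))))), 2)), -1))) = Add(Mul(-22, Pow(-160, -1)), Mul(4952, Pow(Mul(4, Pow(Add(4, -72, Mul(-2, I, Pow(3, Rational(1, 2)))), 2)), -1))) = Add(Mul(-22, Rational(-1, 160)), Mul(4952, Pow(Mul(4, Pow(Add(-68, Mul(-2, I, Pow(3, Rational(1, 2)))), 2)), -1))) = Add(Rational(11, 80), Mul(4952, Mul(Rational(1, 4), Pow(Add(-68, Mul(-2, I, Pow(3, Rational(1, 2)))), -2)))) = Add(Rational(11, 80), Mul(1238, Pow(Add(-68, Mul(-2, I, Pow(3, Rational(1, 2)))), -2)))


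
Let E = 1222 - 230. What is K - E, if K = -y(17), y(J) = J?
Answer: -1009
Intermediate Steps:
E = 992
K = -17 (K = -1*17 = -17)
K - E = -17 - 1*992 = -17 - 992 = -1009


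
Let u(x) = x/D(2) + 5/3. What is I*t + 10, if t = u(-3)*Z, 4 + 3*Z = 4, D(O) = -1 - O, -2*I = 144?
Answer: 10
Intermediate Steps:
I = -72 (I = -½*144 = -72)
u(x) = 5/3 - x/3 (u(x) = x/(-1 - 1*2) + 5/3 = x/(-1 - 2) + 5*(⅓) = x/(-3) + 5/3 = x*(-⅓) + 5/3 = -x/3 + 5/3 = 5/3 - x/3)
Z = 0 (Z = -4/3 + (⅓)*4 = -4/3 + 4/3 = 0)
t = 0 (t = (5/3 - ⅓*(-3))*0 = (5/3 + 1)*0 = (8/3)*0 = 0)
I*t + 10 = -72*0 + 10 = 0 + 10 = 10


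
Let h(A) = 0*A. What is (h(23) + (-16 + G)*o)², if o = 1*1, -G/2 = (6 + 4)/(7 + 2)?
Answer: 26896/81 ≈ 332.05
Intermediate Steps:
G = -20/9 (G = -2*(6 + 4)/(7 + 2) = -20/9 ≈ -2.2222)
o = 1
h(A) = 0
(h(23) + (-16 + G)*o)² = (0 + (-16 - 20/9)*1)² = (0 - 164/9*1)² = (0 - 164/9)² = (-164/9)² = 26896/81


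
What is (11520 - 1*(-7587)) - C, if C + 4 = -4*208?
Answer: 19943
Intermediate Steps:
C = -836 (C = -4 - 4*208 = -4 - 832 = -836)
(11520 - 1*(-7587)) - C = (11520 - 1*(-7587)) - 1*(-836) = (11520 + 7587) + 836 = 19107 + 836 = 19943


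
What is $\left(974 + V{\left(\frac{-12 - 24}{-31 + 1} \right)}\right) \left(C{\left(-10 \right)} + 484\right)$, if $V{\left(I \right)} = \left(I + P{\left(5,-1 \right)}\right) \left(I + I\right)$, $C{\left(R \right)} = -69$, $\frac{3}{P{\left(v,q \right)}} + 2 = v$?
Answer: $\frac{2032006}{5} \approx 4.064 \cdot 10^{5}$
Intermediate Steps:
$P{\left(v,q \right)} = \frac{3}{-2 + v}$
$V{\left(I \right)} = 2 I \left(1 + I\right)$ ($V{\left(I \right)} = \left(I + \frac{3}{-2 + 5}\right) \left(I + I\right) = \left(I + \frac{3}{3}\right) 2 I = \left(I + 3 \cdot \frac{1}{3}\right) 2 I = \left(I + 1\right) 2 I = \left(1 + I\right) 2 I = 2 I \left(1 + I\right)$)
$\left(974 + V{\left(\frac{-12 - 24}{-31 + 1} \right)}\right) \left(C{\left(-10 \right)} + 484\right) = \left(974 + 2 \frac{-12 - 24}{-31 + 1} \left(1 + \frac{-12 - 24}{-31 + 1}\right)\right) \left(-69 + 484\right) = \left(974 + 2 \left(- \frac{36}{-30}\right) \left(1 - \frac{36}{-30}\right)\right) 415 = \left(974 + 2 \left(\left(-36\right) \left(- \frac{1}{30}\right)\right) \left(1 - - \frac{6}{5}\right)\right) 415 = \left(974 + 2 \cdot \frac{6}{5} \left(1 + \frac{6}{5}\right)\right) 415 = \left(974 + 2 \cdot \frac{6}{5} \cdot \frac{11}{5}\right) 415 = \left(974 + \frac{132}{25}\right) 415 = \frac{24482}{25} \cdot 415 = \frac{2032006}{5}$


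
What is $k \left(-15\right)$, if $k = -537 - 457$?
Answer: $14910$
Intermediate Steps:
$k = -994$
$k \left(-15\right) = \left(-994\right) \left(-15\right) = 14910$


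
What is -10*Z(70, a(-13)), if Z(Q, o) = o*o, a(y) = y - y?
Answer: 0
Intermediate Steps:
a(y) = 0
Z(Q, o) = o**2
-10*Z(70, a(-13)) = -10*0**2 = -10*0 = 0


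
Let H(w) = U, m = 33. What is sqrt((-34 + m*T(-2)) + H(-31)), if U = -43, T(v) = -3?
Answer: 4*I*sqrt(11) ≈ 13.266*I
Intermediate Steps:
H(w) = -43
sqrt((-34 + m*T(-2)) + H(-31)) = sqrt((-34 + 33*(-3)) - 43) = sqrt((-34 - 99) - 43) = sqrt(-133 - 43) = sqrt(-176) = 4*I*sqrt(11)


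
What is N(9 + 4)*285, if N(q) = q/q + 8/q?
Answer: 5985/13 ≈ 460.38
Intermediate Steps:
N(q) = 1 + 8/q
N(9 + 4)*285 = ((8 + (9 + 4))/(9 + 4))*285 = ((8 + 13)/13)*285 = ((1/13)*21)*285 = (21/13)*285 = 5985/13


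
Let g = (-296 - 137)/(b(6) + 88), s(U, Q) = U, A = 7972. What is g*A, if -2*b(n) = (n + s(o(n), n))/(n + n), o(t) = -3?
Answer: -27615008/703 ≈ -39282.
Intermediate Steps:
b(n) = -(-3 + n)/(4*n) (b(n) = -(n - 3)/(2*(n + n)) = -(-3 + n)/(2*(2*n)) = -(-3 + n)*1/(2*n)/2 = -(-3 + n)/(4*n))
g = -3464/703 (g = (-296 - 137)/((¼)*(3 - 1*6)/6 + 88) = -433/((¼)*(⅙)*(3 - 6) + 88) = -433/((¼)*(⅙)*(-3) + 88) = -433/(-⅛ + 88) = -433/703/8 = -433*8/703 = -3464/703 ≈ -4.9275)
g*A = -3464/703*7972 = -27615008/703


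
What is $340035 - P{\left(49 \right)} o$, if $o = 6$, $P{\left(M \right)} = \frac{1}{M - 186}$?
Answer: $\frac{46584801}{137} \approx 3.4004 \cdot 10^{5}$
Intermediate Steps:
$P{\left(M \right)} = \frac{1}{-186 + M}$
$340035 - P{\left(49 \right)} o = 340035 - \frac{1}{-186 + 49} \cdot 6 = 340035 - \frac{1}{-137} \cdot 6 = 340035 - \left(- \frac{1}{137}\right) 6 = 340035 - - \frac{6}{137} = 340035 + \frac{6}{137} = \frac{46584801}{137}$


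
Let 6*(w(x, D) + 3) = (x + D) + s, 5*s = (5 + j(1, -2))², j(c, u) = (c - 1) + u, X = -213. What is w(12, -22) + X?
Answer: -6521/30 ≈ -217.37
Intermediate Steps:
j(c, u) = -1 + c + u (j(c, u) = (-1 + c) + u = -1 + c + u)
s = 9/5 (s = (5 + (-1 + 1 - 2))²/5 = (5 - 2)²/5 = (⅕)*3² = (⅕)*9 = 9/5 ≈ 1.8000)
w(x, D) = -27/10 + D/6 + x/6 (w(x, D) = -3 + ((x + D) + 9/5)/6 = -3 + ((D + x) + 9/5)/6 = -3 + (9/5 + D + x)/6 = -3 + (3/10 + D/6 + x/6) = -27/10 + D/6 + x/6)
w(12, -22) + X = (-27/10 + (⅙)*(-22) + (⅙)*12) - 213 = (-27/10 - 11/3 + 2) - 213 = -131/30 - 213 = -6521/30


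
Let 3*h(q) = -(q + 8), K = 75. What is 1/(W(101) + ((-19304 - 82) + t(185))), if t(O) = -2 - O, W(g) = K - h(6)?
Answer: -3/58480 ≈ -5.1300e-5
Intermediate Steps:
h(q) = -8/3 - q/3 (h(q) = (-(q + 8))/3 = (-(8 + q))/3 = (-8 - q)/3 = -8/3 - q/3)
W(g) = 239/3 (W(g) = 75 - (-8/3 - ⅓*6) = 75 - (-8/3 - 2) = 75 - 1*(-14/3) = 75 + 14/3 = 239/3)
1/(W(101) + ((-19304 - 82) + t(185))) = 1/(239/3 + ((-19304 - 82) + (-2 - 1*185))) = 1/(239/3 + (-19386 + (-2 - 185))) = 1/(239/3 + (-19386 - 187)) = 1/(239/3 - 19573) = 1/(-58480/3) = -3/58480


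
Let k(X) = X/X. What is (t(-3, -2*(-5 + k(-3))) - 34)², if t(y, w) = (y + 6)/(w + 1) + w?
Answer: 5929/9 ≈ 658.78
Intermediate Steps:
k(X) = 1
t(y, w) = w + (6 + y)/(1 + w) (t(y, w) = (6 + y)/(1 + w) + w = w + (6 + y)/(1 + w))
(t(-3, -2*(-5 + k(-3))) - 34)² = ((6 - 2*(-5 + 1) - 3 + (-2*(-5 + 1))²)/(1 - 2*(-5 + 1)) - 34)² = ((6 - 2*(-4) - 3 + (-2*(-4))²)/(1 - 2*(-4)) - 34)² = ((6 + 8 - 3 + 8²)/(1 + 8) - 34)² = ((6 + 8 - 3 + 64)/9 - 34)² = ((⅑)*75 - 34)² = (25/3 - 34)² = (-77/3)² = 5929/9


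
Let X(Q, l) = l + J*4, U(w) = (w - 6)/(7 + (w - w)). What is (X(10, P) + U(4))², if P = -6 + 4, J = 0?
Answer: 256/49 ≈ 5.2245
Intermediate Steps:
P = -2
U(w) = -6/7 + w/7 (U(w) = (-6 + w)/(7 + 0) = (-6 + w)/7 = (-6 + w)*(⅐) = -6/7 + w/7)
X(Q, l) = l (X(Q, l) = l + 0*4 = l + 0 = l)
(X(10, P) + U(4))² = (-2 + (-6/7 + (⅐)*4))² = (-2 + (-6/7 + 4/7))² = (-2 - 2/7)² = (-16/7)² = 256/49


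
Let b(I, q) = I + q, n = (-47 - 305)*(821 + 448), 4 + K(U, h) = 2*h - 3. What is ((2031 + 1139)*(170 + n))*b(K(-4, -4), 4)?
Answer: 15570082660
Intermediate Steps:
K(U, h) = -7 + 2*h (K(U, h) = -4 + (2*h - 3) = -4 + (-3 + 2*h) = -7 + 2*h)
n = -446688 (n = -352*1269 = -446688)
((2031 + 1139)*(170 + n))*b(K(-4, -4), 4) = ((2031 + 1139)*(170 - 446688))*((-7 + 2*(-4)) + 4) = (3170*(-446518))*((-7 - 8) + 4) = -1415462060*(-15 + 4) = -1415462060*(-11) = 15570082660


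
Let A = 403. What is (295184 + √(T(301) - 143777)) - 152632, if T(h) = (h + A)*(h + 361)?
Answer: 142552 + √322271 ≈ 1.4312e+5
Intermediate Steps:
T(h) = (361 + h)*(403 + h) (T(h) = (h + 403)*(h + 361) = (403 + h)*(361 + h) = (361 + h)*(403 + h))
(295184 + √(T(301) - 143777)) - 152632 = (295184 + √((145483 + 301² + 764*301) - 143777)) - 152632 = (295184 + √((145483 + 90601 + 229964) - 143777)) - 152632 = (295184 + √(466048 - 143777)) - 152632 = (295184 + √322271) - 152632 = 142552 + √322271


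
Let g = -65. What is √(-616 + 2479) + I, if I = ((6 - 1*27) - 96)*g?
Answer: 7605 + 9*√23 ≈ 7648.2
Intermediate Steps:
I = 7605 (I = ((6 - 1*27) - 96)*(-65) = ((6 - 27) - 96)*(-65) = (-21 - 96)*(-65) = -117*(-65) = 7605)
√(-616 + 2479) + I = √(-616 + 2479) + 7605 = √1863 + 7605 = 9*√23 + 7605 = 7605 + 9*√23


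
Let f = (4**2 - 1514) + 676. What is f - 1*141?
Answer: -963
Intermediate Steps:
f = -822 (f = (16 - 1514) + 676 = -1498 + 676 = -822)
f - 1*141 = -822 - 1*141 = -822 - 141 = -963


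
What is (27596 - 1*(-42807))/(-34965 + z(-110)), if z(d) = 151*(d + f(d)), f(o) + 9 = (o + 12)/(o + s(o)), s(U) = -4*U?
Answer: -11616495/8741509 ≈ -1.3289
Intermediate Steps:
f(o) = -9 - (12 + o)/(3*o) (f(o) = -9 + (o + 12)/(o - 4*o) = -9 + (12 + o)/((-3*o)) = -9 + (12 + o)*(-1/(3*o)) = -9 - (12 + o)/(3*o))
z(d) = -4228/3 - 604/d + 151*d (z(d) = 151*(d + (-28/3 - 4/d)) = 151*(-28/3 + d - 4/d) = -4228/3 - 604/d + 151*d)
(27596 - 1*(-42807))/(-34965 + z(-110)) = (27596 - 1*(-42807))/(-34965 + (-4228/3 - 604/(-110) + 151*(-110))) = (27596 + 42807)/(-34965 + (-4228/3 - 604*(-1/110) - 16610)) = 70403/(-34965 + (-4228/3 + 302/55 - 16610)) = 70403/(-34965 - 2972284/165) = 70403/(-8741509/165) = 70403*(-165/8741509) = -11616495/8741509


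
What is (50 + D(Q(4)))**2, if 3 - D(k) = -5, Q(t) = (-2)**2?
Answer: 3364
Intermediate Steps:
Q(t) = 4
D(k) = 8 (D(k) = 3 - 1*(-5) = 3 + 5 = 8)
(50 + D(Q(4)))**2 = (50 + 8)**2 = 58**2 = 3364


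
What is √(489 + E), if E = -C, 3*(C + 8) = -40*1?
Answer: √4593/3 ≈ 22.591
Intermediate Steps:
C = -64/3 (C = -8 + (-40*1)/3 = -8 + (⅓)*(-40) = -8 - 40/3 = -64/3 ≈ -21.333)
E = 64/3 (E = -1*(-64/3) = 64/3 ≈ 21.333)
√(489 + E) = √(489 + 64/3) = √(1531/3) = √4593/3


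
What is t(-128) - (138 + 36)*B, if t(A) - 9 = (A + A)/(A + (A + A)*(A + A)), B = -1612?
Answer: 143333965/511 ≈ 2.8050e+5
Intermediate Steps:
t(A) = 9 + 2*A/(A + 4*A²) (t(A) = 9 + (A + A)/(A + (A + A)*(A + A)) = 9 + (2*A)/(A + (2*A)*(2*A)) = 9 + (2*A)/(A + 4*A²) = 9 + 2*A/(A + 4*A²))
t(-128) - (138 + 36)*B = (11 + 36*(-128))/(1 + 4*(-128)) - (138 + 36)*(-1612) = (11 - 4608)/(1 - 512) - 174*(-1612) = -4597/(-511) - 1*(-280488) = -1/511*(-4597) + 280488 = 4597/511 + 280488 = 143333965/511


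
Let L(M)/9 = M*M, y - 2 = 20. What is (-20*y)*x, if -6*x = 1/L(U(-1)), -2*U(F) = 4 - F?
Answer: 176/135 ≈ 1.3037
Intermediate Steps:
U(F) = -2 + F/2 (U(F) = -(4 - F)/2 = -2 + F/2)
y = 22 (y = 2 + 20 = 22)
L(M) = 9*M² (L(M) = 9*(M*M) = 9*M²)
x = -2/675 (x = -1/(9*(-2 + (½)*(-1))²)/6 = -1/(9*(-2 - ½)²)/6 = -1/(6*(9*(-5/2)²)) = -1/(6*(9*(25/4))) = -1/(6*225/4) = -⅙*4/225 = -2/675 ≈ -0.0029630)
(-20*y)*x = -20*22*(-2/675) = -440*(-2/675) = 176/135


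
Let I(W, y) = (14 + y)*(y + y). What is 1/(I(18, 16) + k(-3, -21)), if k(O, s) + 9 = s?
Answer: 1/930 ≈ 0.0010753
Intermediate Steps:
k(O, s) = -9 + s
I(W, y) = 2*y*(14 + y) (I(W, y) = (14 + y)*(2*y) = 2*y*(14 + y))
1/(I(18, 16) + k(-3, -21)) = 1/(2*16*(14 + 16) + (-9 - 21)) = 1/(2*16*30 - 30) = 1/(960 - 30) = 1/930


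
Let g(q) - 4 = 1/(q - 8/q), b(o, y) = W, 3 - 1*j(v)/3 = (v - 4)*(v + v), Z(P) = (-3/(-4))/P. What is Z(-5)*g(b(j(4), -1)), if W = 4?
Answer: -27/40 ≈ -0.67500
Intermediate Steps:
Z(P) = 3/(4*P) (Z(P) = (-3*(-1/4))/P = 3/(4*P))
j(v) = 9 - 6*v*(-4 + v) (j(v) = 9 - 3*(v - 4)*(v + v) = 9 - 3*(-4 + v)*2*v = 9 - 6*v*(-4 + v))
b(o, y) = 4
g(q) = 4 + 1/(q - 8/q)
Z(-5)*g(b(j(4), -1)) = ((3/4)/(-5))*((-32 + 4 + 4*4**2)/(-8 + 4**2)) = ((3/4)*(-1/5))*((-32 + 4 + 4*16)/(-8 + 16)) = -3*(-32 + 4 + 64)/(20*8) = -3*36/160 = -3/20*9/2 = -27/40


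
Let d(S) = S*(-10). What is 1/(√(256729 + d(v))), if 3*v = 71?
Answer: √2308431/769477 ≈ 0.0019745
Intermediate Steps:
v = 71/3 (v = (⅓)*71 = 71/3 ≈ 23.667)
d(S) = -10*S
1/(√(256729 + d(v))) = 1/(√(256729 - 10*71/3)) = 1/(√(256729 - 710/3)) = 1/(√(769477/3)) = 1/(√2308431/3) = √2308431/769477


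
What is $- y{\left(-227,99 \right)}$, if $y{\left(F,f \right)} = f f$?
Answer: $-9801$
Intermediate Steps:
$y{\left(F,f \right)} = f^{2}$
$- y{\left(-227,99 \right)} = - 99^{2} = \left(-1\right) 9801 = -9801$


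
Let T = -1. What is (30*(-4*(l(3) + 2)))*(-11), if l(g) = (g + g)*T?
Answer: -5280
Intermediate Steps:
l(g) = -2*g (l(g) = (g + g)*(-1) = (2*g)*(-1) = -2*g)
(30*(-4*(l(3) + 2)))*(-11) = (30*(-4*(-2*3 + 2)))*(-11) = (30*(-4*(-6 + 2)))*(-11) = (30*(-4*(-4)))*(-11) = (30*16)*(-11) = 480*(-11) = -5280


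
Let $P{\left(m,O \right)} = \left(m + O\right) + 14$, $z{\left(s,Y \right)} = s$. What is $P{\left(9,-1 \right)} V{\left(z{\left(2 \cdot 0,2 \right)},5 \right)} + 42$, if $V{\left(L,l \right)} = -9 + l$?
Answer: $-46$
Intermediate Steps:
$P{\left(m,O \right)} = 14 + O + m$ ($P{\left(m,O \right)} = \left(O + m\right) + 14 = 14 + O + m$)
$P{\left(9,-1 \right)} V{\left(z{\left(2 \cdot 0,2 \right)},5 \right)} + 42 = \left(14 - 1 + 9\right) \left(-9 + 5\right) + 42 = 22 \left(-4\right) + 42 = -88 + 42 = -46$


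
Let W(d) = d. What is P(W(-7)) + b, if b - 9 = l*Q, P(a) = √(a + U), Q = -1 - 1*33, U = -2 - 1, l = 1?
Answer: -25 + I*√10 ≈ -25.0 + 3.1623*I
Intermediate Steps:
U = -3
Q = -34 (Q = -1 - 33 = -34)
P(a) = √(-3 + a) (P(a) = √(a - 3) = √(-3 + a))
b = -25 (b = 9 + 1*(-34) = 9 - 34 = -25)
P(W(-7)) + b = √(-3 - 7) - 25 = √(-10) - 25 = I*√10 - 25 = -25 + I*√10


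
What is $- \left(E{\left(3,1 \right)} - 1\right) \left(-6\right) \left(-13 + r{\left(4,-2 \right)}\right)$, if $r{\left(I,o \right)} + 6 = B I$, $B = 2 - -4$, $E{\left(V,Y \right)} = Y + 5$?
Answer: $150$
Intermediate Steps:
$E{\left(V,Y \right)} = 5 + Y$
$B = 6$ ($B = 2 + 4 = 6$)
$r{\left(I,o \right)} = -6 + 6 I$
$- \left(E{\left(3,1 \right)} - 1\right) \left(-6\right) \left(-13 + r{\left(4,-2 \right)}\right) = - \left(\left(5 + 1\right) - 1\right) \left(-6\right) \left(-13 + \left(-6 + 6 \cdot 4\right)\right) = - \left(6 - 1\right) \left(-6\right) \left(-13 + \left(-6 + 24\right)\right) = - 5 \left(-6\right) \left(-13 + 18\right) = - \left(-30\right) 5 = \left(-1\right) \left(-150\right) = 150$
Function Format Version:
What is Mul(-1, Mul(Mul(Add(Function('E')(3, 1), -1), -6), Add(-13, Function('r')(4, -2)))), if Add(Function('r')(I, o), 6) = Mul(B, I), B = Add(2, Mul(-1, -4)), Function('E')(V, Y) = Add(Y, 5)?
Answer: 150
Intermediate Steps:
Function('E')(V, Y) = Add(5, Y)
B = 6 (B = Add(2, 4) = 6)
Function('r')(I, o) = Add(-6, Mul(6, I))
Mul(-1, Mul(Mul(Add(Function('E')(3, 1), -1), -6), Add(-13, Function('r')(4, -2)))) = Mul(-1, Mul(Mul(Add(Add(5, 1), -1), -6), Add(-13, Add(-6, Mul(6, 4))))) = Mul(-1, Mul(Mul(Add(6, -1), -6), Add(-13, Add(-6, 24)))) = Mul(-1, Mul(Mul(5, -6), Add(-13, 18))) = Mul(-1, Mul(-30, 5)) = Mul(-1, -150) = 150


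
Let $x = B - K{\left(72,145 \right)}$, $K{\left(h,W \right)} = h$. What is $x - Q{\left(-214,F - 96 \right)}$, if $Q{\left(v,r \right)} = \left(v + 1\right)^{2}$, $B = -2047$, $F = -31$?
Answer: $-47488$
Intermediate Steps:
$Q{\left(v,r \right)} = \left(1 + v\right)^{2}$
$x = -2119$ ($x = -2047 - 72 = -2119$)
$x - Q{\left(-214,F - 96 \right)} = -2119 - \left(1 - 214\right)^{2} = -2119 - \left(-213\right)^{2} = -2119 - 45369 = -47488$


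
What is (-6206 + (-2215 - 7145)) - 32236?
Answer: -47802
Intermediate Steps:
(-6206 + (-2215 - 7145)) - 32236 = (-6206 - 9360) - 32236 = -15566 - 32236 = -47802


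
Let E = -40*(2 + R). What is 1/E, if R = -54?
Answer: 1/2080 ≈ 0.00048077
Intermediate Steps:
E = 2080 (E = -40*(2 - 54) = -40*(-52) = 2080)
1/E = 1/2080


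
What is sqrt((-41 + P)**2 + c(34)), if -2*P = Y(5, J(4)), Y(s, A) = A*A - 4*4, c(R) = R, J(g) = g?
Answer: 7*sqrt(35) ≈ 41.413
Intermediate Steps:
Y(s, A) = -16 + A**2 (Y(s, A) = A**2 - 16 = -16 + A**2)
P = 0 (P = -(-16 + 4**2)/2 = -(-16 + 16)/2 = -1/2*0 = 0)
sqrt((-41 + P)**2 + c(34)) = sqrt((-41 + 0)**2 + 34) = sqrt((-41)**2 + 34) = sqrt(1681 + 34) = sqrt(1715) = 7*sqrt(35)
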